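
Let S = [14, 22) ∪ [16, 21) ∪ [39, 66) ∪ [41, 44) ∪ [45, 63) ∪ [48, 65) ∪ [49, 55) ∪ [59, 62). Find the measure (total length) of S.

35

Merged: [14, 22), [39, 66).
Lengths: 8 + 27 = 35.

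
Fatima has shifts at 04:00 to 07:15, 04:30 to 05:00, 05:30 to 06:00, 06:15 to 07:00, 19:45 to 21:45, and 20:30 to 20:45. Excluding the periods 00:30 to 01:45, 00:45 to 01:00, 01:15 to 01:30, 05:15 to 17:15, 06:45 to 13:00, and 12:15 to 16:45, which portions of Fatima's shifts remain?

04:00–05:15, 19:45–21:45

A, merged: 04:00–07:15, 19:45–21:45.
B, merged: 00:30–01:45, 05:15–17:15.
04:00–07:15 minus B → 04:00–05:15.
19:45–21:45: no B overlap → unchanged.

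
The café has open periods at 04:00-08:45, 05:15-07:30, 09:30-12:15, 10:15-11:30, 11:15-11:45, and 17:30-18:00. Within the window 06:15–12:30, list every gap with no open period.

08:45-09:30, 12:15-12:30

Covered (merged): 04:00-08:45, 09:30-12:15, 17:30-18:00.
Gaps within 06:15-12:30: 08:45-09:30, 12:15-12:30.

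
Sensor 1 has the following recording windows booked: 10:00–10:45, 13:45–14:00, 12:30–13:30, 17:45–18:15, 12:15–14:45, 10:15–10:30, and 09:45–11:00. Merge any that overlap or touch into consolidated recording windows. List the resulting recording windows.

Sort by start: 09:45–11:00, 10:00–10:45, 10:15–10:30, 12:15–14:45, 12:30–13:30, 13:45–14:00, 17:45–18:15.
10:00–10:45 overlaps/touches 09:45–11:00 → extend to 09:45–11:00.
10:15–10:30 overlaps/touches 09:45–11:00 → extend to 09:45–11:00.
12:15–14:45 is disjoint → start new block.
12:30–13:30 overlaps/touches 12:15–14:45 → extend to 12:15–14:45.
13:45–14:00 overlaps/touches 12:15–14:45 → extend to 12:15–14:45.
17:45–18:15 is disjoint → start new block.

09:45–11:00, 12:15–14:45, 17:45–18:15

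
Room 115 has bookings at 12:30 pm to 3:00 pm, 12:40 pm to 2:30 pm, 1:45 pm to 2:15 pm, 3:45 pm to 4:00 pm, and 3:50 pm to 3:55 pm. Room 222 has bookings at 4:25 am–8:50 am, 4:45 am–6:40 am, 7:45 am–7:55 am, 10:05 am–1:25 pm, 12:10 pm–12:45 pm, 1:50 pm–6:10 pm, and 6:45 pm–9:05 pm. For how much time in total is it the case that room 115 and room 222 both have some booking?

2 h 20 min

First set merges to 12:30 pm–3:00 pm, 3:45 pm–4:00 pm.
Second set merges to 4:25 am–8:50 am, 10:05 am–1:25 pm, 1:50 pm–6:10 pm, 6:45 pm–9:05 pm.
A ∩ B = 12:30 pm–1:25 pm, 1:50 pm–3:00 pm, 3:45 pm–4:00 pm.
Total: 55 min + 1 h 10 min + 15 min = 2 h 20 min.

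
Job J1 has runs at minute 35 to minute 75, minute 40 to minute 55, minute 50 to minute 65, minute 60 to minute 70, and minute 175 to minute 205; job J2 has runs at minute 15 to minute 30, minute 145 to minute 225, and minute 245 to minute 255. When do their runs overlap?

Merge the first list: minute 35 to minute 75, minute 175 to minute 205.
minute 35 to minute 75 meets no B interval.
minute 175 to minute 205 ∩ B → minute 175 to minute 205.

minute 175 to minute 205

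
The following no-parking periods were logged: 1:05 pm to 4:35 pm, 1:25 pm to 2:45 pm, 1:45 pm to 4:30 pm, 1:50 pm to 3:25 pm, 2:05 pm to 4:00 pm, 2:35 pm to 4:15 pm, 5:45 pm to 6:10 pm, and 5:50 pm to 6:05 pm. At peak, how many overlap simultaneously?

Sweep endpoints in order; track running count of active intervals.
Peak of 6 reached at 2:35 pm.

6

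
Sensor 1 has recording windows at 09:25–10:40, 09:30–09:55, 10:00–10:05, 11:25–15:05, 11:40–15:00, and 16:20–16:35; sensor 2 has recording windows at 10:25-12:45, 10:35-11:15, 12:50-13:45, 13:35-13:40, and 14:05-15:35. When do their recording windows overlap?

10:25–10:40, 11:25–12:45, 12:50–13:45, 14:05–15:05

First set merges to 09:25–10:40, 11:25–15:05, 16:20–16:35.
Second set merges to 10:25–12:45, 12:50–13:45, 14:05–15:35.
09:25–10:40 overlaps B on 10:25–10:40.
11:25–15:05 overlaps B on 11:25–12:45, 12:50–13:45, 14:05–15:05.
16:20–16:35 falls entirely outside B.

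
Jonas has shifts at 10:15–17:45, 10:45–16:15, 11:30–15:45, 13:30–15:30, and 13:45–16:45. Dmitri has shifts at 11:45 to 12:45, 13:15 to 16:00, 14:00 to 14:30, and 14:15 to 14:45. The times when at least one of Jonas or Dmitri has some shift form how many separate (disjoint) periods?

1

First set merges to 10:15-17:45.
Second set merges to 11:45-12:45, 13:15-16:00.
A ∪ B = 10:15-17:45.
That is 1 disjoint piece.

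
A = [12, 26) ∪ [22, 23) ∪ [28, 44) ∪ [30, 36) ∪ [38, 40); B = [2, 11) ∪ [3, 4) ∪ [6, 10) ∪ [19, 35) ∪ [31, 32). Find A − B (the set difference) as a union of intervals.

[12, 19) ∪ [35, 44)

A, merged: [12, 26), [28, 44).
B, merged: [2, 11), [19, 35).
[12, 26) minus B → [12, 19).
[28, 44) minus B → [35, 44).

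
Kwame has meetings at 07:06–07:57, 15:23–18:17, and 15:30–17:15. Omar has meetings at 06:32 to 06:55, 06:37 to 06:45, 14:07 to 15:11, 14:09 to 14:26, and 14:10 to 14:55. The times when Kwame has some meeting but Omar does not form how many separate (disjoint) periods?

2

Merge the first list: 07:06–07:57, 15:23–18:17.
Merge the second list: 06:32–06:55, 14:07–15:11.
A \ B = 07:06–07:57, 15:23–18:17.
That is 2 disjoint pieces.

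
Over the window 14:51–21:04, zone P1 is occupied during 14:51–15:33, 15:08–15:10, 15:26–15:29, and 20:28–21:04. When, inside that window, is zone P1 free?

After merging, the occupied span is 14:51-15:33, 20:28-21:04.
Complement within 14:51-21:04: 15:33-20:28.

15:33-20:28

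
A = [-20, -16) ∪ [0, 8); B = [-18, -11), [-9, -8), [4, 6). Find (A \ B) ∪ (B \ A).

A but not B: [-20, -18), [0, 4), [6, 8).
B but not A: [-16, -11), [-9, -8).
Combining gives A △ B.

[-20, -18) ∪ [-16, -11) ∪ [-9, -8) ∪ [0, 4) ∪ [6, 8)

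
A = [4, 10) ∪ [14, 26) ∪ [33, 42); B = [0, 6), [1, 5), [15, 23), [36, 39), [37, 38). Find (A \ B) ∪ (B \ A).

[0, 4) ∪ [6, 10) ∪ [14, 15) ∪ [23, 26) ∪ [33, 36) ∪ [39, 42)

Second set merges to [0, 6), [15, 23), [36, 39).
A but not B: [6, 10), [14, 15), [23, 26), [33, 36), [39, 42).
B but not A: [0, 4).
Combining gives A △ B.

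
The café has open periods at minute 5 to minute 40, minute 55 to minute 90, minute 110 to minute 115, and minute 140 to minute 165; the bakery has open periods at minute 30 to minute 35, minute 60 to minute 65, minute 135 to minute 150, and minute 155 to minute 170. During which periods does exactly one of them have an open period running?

minute 5 to minute 30, minute 35 to minute 40, minute 55 to minute 60, minute 65 to minute 90, minute 110 to minute 115, minute 135 to minute 140, minute 150 to minute 155, minute 165 to minute 170

A but not B: minute 5 to minute 30, minute 35 to minute 40, minute 55 to minute 60, minute 65 to minute 90, minute 110 to minute 115, minute 150 to minute 155.
B but not A: minute 135 to minute 140, minute 165 to minute 170.
Combining gives A △ B.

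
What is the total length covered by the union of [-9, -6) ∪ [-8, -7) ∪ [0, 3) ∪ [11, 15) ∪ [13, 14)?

10

Merged: [-9, -6), [0, 3), [11, 15).
Lengths: 3 + 3 + 4 = 10.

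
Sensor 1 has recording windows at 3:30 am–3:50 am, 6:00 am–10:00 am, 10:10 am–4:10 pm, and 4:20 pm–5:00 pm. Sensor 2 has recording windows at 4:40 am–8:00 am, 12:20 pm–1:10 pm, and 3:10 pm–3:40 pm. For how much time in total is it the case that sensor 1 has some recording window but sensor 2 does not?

A \ B = 3:30 am–3:50 am, 8:00 am–10:00 am, 10:10 am–12:20 pm, 1:10 pm–3:10 pm, 3:40 pm–4:10 pm, 4:20 pm–5:00 pm.
Total: 20 min + 2 h + 2 h 10 min + 2 h + 30 min + 40 min = 7 h 40 min.

7 h 40 min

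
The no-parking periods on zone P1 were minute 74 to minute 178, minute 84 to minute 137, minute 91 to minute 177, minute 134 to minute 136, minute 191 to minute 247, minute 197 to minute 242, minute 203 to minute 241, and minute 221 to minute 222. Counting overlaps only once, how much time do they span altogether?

Merged: minute 74 to minute 178, minute 191 to minute 247.
Lengths: 104 minutes + 56 minutes = 160 minutes.

160 minutes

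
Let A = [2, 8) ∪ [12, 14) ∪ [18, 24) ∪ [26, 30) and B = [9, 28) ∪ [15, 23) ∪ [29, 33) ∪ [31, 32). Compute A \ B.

[2, 8) ∪ [28, 29)

Merge the second list: [9, 28), [29, 33).
[2, 8): nothing removed.
[12, 14): entirely removed.
[18, 24): entirely removed.
[26, 30) \ B = [28, 29).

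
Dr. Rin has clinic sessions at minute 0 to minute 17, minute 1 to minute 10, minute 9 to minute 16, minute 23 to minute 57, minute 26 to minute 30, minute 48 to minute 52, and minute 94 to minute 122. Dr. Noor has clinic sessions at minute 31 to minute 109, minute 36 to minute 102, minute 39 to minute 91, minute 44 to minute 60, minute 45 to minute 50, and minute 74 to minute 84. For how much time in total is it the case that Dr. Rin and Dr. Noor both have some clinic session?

A, merged: minute 0 to minute 17, minute 23 to minute 57, minute 94 to minute 122.
B, merged: minute 31 to minute 109.
A ∩ B = minute 31 to minute 57, minute 94 to minute 109.
Total: 26 minutes + 15 minutes = 41 minutes.

41 minutes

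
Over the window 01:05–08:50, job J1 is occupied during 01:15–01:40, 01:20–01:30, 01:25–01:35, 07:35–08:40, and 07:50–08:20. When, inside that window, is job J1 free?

01:05–01:15, 01:40–07:35, 08:40–08:50

The merged coverage is 01:15–01:40, 07:35–08:40.
Complement within 01:05–08:50: 01:05–01:15, 01:40–07:35, 08:40–08:50.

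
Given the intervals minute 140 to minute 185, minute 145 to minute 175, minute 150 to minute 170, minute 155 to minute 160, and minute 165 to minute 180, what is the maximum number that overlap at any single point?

4

At minute 155, 4 of the intervals are simultaneously active.
No point has more.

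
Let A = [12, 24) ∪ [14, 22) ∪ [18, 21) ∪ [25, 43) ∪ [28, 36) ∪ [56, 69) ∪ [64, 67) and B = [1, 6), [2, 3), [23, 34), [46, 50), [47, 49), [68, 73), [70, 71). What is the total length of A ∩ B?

First set merges to [12, 24), [25, 43), [56, 69).
Second set merges to [1, 6), [23, 34), [46, 50), [68, 73).
A ∩ B = [23, 24), [25, 34), [68, 69).
Total: 1 + 9 + 1 = 11.

11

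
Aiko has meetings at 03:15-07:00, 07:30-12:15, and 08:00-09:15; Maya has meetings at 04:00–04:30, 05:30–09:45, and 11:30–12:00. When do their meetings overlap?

First set merges to 03:15–07:00, 07:30–12:15.
03:15–07:00 ∩ B → 04:00–04:30, 05:30–07:00.
07:30–12:15 ∩ B → 07:30–09:45, 11:30–12:00.

04:00–04:30, 05:30–07:00, 07:30–09:45, 11:30–12:00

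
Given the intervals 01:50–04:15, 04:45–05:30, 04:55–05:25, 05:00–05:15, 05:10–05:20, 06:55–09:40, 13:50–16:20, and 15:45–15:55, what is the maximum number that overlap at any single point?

4

Sweep endpoints in order; track running count of active intervals.
Peak of 4 reached at 05:10.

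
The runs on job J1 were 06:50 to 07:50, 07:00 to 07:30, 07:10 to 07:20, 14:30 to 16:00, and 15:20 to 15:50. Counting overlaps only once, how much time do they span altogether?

2 h 30 min

Merged: 06:50-07:50, 14:30-16:00.
Lengths: 1 h + 1 h 30 min = 2 h 30 min.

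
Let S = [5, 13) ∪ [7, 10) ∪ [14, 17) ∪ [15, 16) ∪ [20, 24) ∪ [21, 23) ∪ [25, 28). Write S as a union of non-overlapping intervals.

[7, 10) overlaps/touches [5, 13) → extend to [5, 13).
[14, 17) is disjoint → start new block.
[15, 16) overlaps/touches [14, 17) → extend to [14, 17).
[20, 24) is disjoint → start new block.
[21, 23) overlaps/touches [20, 24) → extend to [20, 24).
[25, 28) is disjoint → start new block.

[5, 13) ∪ [14, 17) ∪ [20, 24) ∪ [25, 28)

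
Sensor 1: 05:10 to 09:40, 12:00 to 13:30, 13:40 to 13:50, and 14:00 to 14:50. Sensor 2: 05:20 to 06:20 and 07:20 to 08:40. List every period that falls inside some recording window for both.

05:20-06:20, 07:20-08:40

05:10-09:40 ∩ B → 05:20-06:20, 07:20-08:40.
12:00-13:30 meets no B interval.
13:40-13:50 meets no B interval.
14:00-14:50 meets no B interval.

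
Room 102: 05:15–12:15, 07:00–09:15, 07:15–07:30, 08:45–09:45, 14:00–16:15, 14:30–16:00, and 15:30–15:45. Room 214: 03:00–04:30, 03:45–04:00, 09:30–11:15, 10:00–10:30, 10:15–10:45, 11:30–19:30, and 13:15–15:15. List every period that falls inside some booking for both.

First set merges to 05:15–12:15, 14:00–16:15.
Second set merges to 03:00–04:30, 09:30–11:15, 11:30–19:30.
05:15–12:15 overlaps B on 09:30–11:15, 11:30–12:15.
14:00–16:15 overlaps B on 14:00–16:15.

09:30–11:15, 11:30–12:15, 14:00–16:15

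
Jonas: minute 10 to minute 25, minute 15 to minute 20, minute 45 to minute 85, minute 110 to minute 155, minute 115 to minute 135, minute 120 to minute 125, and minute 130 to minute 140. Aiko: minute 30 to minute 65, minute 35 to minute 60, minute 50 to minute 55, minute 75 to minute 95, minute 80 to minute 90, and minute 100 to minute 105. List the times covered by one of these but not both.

minute 10 to minute 25, minute 30 to minute 45, minute 65 to minute 75, minute 85 to minute 95, minute 100 to minute 105, minute 110 to minute 155

Merge the first list: minute 10 to minute 25, minute 45 to minute 85, minute 110 to minute 155.
Merge the second list: minute 30 to minute 65, minute 75 to minute 95, minute 100 to minute 105.
A but not B: minute 10 to minute 25, minute 65 to minute 75, minute 110 to minute 155.
B but not A: minute 30 to minute 45, minute 85 to minute 95, minute 100 to minute 105.
Combining gives A △ B.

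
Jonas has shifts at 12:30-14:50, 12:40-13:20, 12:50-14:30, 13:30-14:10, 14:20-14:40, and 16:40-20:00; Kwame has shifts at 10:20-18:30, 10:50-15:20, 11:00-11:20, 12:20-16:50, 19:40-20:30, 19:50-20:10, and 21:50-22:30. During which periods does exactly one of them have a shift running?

A, merged: 12:30-14:50, 16:40-20:00.
B, merged: 10:20-18:30, 19:40-20:30, 21:50-22:30.
A \ B = 18:30-19:40.
B \ A = 10:20-12:30, 14:50-16:40, 20:00-20:30, 21:50-22:30.
Union of the two gives the symmetric difference.

10:20-12:30, 14:50-16:40, 18:30-19:40, 20:00-20:30, 21:50-22:30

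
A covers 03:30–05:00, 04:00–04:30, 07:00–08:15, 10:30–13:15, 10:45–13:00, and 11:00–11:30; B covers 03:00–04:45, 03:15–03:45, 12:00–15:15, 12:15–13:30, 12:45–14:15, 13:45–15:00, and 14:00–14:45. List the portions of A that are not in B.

Merge the first list: 03:30–05:00, 07:00–08:15, 10:30–13:15.
Merge the second list: 03:00–04:45, 12:00–15:15.
03:30–05:00 \ B = 04:45–05:00.
07:00–08:15: nothing removed.
10:30–13:15 \ B = 10:30–12:00.

04:45–05:00, 07:00–08:15, 10:30–12:00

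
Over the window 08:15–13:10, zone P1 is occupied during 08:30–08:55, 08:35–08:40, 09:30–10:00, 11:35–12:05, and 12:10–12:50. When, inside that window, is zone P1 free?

The merged coverage is 08:30–08:55, 09:30–10:00, 11:35–12:05, 12:10–12:50.
Uncovered inside 08:15–13:10: 08:15–08:30, 08:55–09:30, 10:00–11:35, 12:05–12:10, 12:50–13:10.

08:15–08:30, 08:55–09:30, 10:00–11:35, 12:05–12:10, 12:50–13:10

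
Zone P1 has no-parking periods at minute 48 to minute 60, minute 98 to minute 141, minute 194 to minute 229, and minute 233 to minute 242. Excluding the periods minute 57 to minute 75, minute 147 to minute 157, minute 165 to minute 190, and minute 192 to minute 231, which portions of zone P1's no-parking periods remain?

minute 48 to minute 60 \ B = minute 48 to minute 57.
minute 98 to minute 141: nothing removed.
minute 194 to minute 229: entirely removed.
minute 233 to minute 242: nothing removed.

minute 48 to minute 57, minute 98 to minute 141, minute 233 to minute 242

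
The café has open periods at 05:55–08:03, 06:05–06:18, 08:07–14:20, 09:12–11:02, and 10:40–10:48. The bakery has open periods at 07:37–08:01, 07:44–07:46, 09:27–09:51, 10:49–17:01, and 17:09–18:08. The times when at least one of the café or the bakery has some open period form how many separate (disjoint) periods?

First set merges to 05:55–08:03, 08:07–14:20.
Second set merges to 07:37–08:01, 09:27–09:51, 10:49–17:01, 17:09–18:08.
A ∪ B = 05:55–08:03, 08:07–17:01, 17:09–18:08.
That is 3 disjoint pieces.

3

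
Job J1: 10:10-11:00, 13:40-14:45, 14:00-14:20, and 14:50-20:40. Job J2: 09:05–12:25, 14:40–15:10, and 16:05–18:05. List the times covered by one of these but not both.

First set merges to 10:10-11:00, 13:40-14:45, 14:50-20:40.
A \ B = 13:40-14:40, 15:10-16:05, 18:05-20:40.
B \ A = 09:05-10:10, 11:00-12:25, 14:45-14:50.
Union of the two gives the symmetric difference.

09:05-10:10, 11:00-12:25, 13:40-14:40, 14:45-14:50, 15:10-16:05, 18:05-20:40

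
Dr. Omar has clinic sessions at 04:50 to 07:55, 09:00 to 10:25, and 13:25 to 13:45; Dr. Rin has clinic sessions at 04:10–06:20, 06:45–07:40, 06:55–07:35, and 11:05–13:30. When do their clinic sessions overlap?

Second set merges to 04:10-06:20, 06:45-07:40, 11:05-13:30.
04:50-07:55 ∩ B → 04:50-06:20, 06:45-07:40.
09:00-10:25 meets no B interval.
13:25-13:45 ∩ B → 13:25-13:30.

04:50-06:20, 06:45-07:40, 13:25-13:30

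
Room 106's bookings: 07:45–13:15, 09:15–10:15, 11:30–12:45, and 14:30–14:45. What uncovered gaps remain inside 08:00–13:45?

Covered (merged): 07:45–13:15, 14:30–14:45.
Gaps within 08:00–13:45: 13:15–13:45.

13:15–13:45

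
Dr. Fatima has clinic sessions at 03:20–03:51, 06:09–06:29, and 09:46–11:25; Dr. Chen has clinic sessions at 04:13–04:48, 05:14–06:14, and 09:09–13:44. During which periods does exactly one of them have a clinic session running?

A but not B: 03:20–03:51, 06:14–06:29.
B but not A: 04:13–04:48, 05:14–06:09, 09:09–09:46, 11:25–13:44.
Combining gives A △ B.

03:20–03:51, 04:13–04:48, 05:14–06:09, 06:14–06:29, 09:09–09:46, 11:25–13:44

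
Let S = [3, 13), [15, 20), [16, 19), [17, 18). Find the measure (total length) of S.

Merged: [3, 13), [15, 20).
Lengths: 10 + 5 = 15.

15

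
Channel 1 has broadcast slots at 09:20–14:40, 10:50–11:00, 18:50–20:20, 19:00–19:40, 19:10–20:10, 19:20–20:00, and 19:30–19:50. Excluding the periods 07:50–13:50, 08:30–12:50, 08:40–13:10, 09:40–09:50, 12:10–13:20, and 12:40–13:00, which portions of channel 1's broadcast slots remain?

13:50–14:40, 18:50–20:20

A, merged: 09:20–14:40, 18:50–20:20.
B, merged: 07:50–13:50.
09:20–14:40 minus B → 13:50–14:40.
18:50–20:20: no B overlap → unchanged.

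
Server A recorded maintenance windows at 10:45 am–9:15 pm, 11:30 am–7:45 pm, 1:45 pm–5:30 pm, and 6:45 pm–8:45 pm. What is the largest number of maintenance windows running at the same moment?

3

At 1:45 pm, 3 of the intervals are simultaneously active.
No point has more.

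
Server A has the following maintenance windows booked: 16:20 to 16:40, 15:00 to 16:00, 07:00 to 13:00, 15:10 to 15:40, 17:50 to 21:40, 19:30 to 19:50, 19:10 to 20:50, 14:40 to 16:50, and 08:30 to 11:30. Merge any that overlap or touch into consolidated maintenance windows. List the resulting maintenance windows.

07:00–13:00, 14:40–16:50, 17:50–21:40

Sort by start: 07:00–13:00, 08:30–11:30, 14:40–16:50, 15:00–16:00, 15:10–15:40, 16:20–16:40, 17:50–21:40, 19:10–20:50, 19:30–19:50.
08:30–11:30 overlaps/touches 07:00–13:00 → extend to 07:00–13:00.
14:40–16:50 is disjoint → start new block.
15:00–16:00 overlaps/touches 14:40–16:50 → extend to 14:40–16:50.
15:10–15:40 overlaps/touches 14:40–16:50 → extend to 14:40–16:50.
16:20–16:40 overlaps/touches 14:40–16:50 → extend to 14:40–16:50.
17:50–21:40 is disjoint → start new block.
19:10–20:50 overlaps/touches 17:50–21:40 → extend to 17:50–21:40.
19:30–19:50 overlaps/touches 17:50–21:40 → extend to 17:50–21:40.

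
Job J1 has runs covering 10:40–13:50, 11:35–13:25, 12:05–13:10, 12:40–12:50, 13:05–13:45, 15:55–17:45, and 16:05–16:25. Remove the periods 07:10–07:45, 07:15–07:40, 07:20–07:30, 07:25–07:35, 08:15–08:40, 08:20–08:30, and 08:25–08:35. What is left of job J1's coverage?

10:40–13:50, 15:55–17:45

Merge the first list: 10:40–13:50, 15:55–17:45.
Merge the second list: 07:10–07:45, 08:15–08:40.
10:40–13:50: nothing removed.
15:55–17:45: nothing removed.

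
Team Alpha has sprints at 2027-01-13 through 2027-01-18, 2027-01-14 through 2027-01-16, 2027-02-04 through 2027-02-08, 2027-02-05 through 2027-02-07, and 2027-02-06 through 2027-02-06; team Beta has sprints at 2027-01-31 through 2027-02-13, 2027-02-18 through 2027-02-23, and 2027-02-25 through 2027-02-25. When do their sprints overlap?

2027-02-04 through 2027-02-08

First set merges to 2027-01-13 through 2027-01-18, 2027-02-04 through 2027-02-08.
2027-01-13 through 2027-01-18 falls entirely outside B.
2027-02-04 through 2027-02-08 overlaps B on 2027-02-04 through 2027-02-08.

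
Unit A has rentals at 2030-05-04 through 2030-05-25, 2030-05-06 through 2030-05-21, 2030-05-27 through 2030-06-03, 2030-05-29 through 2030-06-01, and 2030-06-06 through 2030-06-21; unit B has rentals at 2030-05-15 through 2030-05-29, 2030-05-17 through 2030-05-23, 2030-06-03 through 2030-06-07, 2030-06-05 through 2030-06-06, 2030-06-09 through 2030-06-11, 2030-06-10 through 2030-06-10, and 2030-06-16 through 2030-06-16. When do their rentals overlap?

2030-05-15 through 2030-05-25, 2030-05-27 through 2030-05-29, 2030-06-03 through 2030-06-03, 2030-06-06 through 2030-06-07, 2030-06-09 through 2030-06-11, 2030-06-16 through 2030-06-16

Merge the first list: 2030-05-04 through 2030-05-25, 2030-05-27 through 2030-06-03, 2030-06-06 through 2030-06-21.
Merge the second list: 2030-05-15 through 2030-05-29, 2030-06-03 through 2030-06-07, 2030-06-09 through 2030-06-11, 2030-06-16 through 2030-06-16.
2030-05-04 through 2030-05-25 overlaps B on 2030-05-15 through 2030-05-25.
2030-05-27 through 2030-06-03 overlaps B on 2030-05-27 through 2030-05-29, 2030-06-03 through 2030-06-03.
2030-06-06 through 2030-06-21 overlaps B on 2030-06-06 through 2030-06-07, 2030-06-09 through 2030-06-11, 2030-06-16 through 2030-06-16.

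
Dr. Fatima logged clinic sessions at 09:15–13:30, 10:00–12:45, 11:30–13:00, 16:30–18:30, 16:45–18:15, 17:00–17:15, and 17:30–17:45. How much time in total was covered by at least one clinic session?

6 h 15 min

Merged: 09:15-13:30, 16:30-18:30.
Lengths: 4 h 15 min + 2 h = 6 h 15 min.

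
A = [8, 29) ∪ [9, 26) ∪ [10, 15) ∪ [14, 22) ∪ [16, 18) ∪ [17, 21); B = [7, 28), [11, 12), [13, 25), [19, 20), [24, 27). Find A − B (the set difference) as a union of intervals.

[28, 29)

Merge the first list: [8, 29).
Merge the second list: [7, 28).
[8, 29) minus B → [28, 29).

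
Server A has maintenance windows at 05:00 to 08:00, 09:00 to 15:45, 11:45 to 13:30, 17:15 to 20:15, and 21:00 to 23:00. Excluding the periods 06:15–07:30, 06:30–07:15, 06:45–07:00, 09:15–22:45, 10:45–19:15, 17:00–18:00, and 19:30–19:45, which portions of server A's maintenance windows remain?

05:00-06:15, 07:30-08:00, 09:00-09:15, 22:45-23:00

A, merged: 05:00-08:00, 09:00-15:45, 17:15-20:15, 21:00-23:00.
B, merged: 06:15-07:30, 09:15-22:45.
05:00-08:00 \ B = 05:00-06:15, 07:30-08:00.
09:00-15:45 \ B = 09:00-09:15.
17:15-20:15: entirely removed.
21:00-23:00 \ B = 22:45-23:00.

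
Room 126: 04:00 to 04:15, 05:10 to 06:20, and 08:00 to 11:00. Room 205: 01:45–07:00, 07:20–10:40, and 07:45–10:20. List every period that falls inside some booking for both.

04:00–04:15, 05:10–06:20, 08:00–10:40

Merge the second list: 01:45–07:00, 07:20–10:40.
04:00–04:15 meets the second set on 04:00–04:15.
05:10–06:20 meets the second set on 05:10–06:20.
08:00–11:00 meets the second set on 08:00–10:40.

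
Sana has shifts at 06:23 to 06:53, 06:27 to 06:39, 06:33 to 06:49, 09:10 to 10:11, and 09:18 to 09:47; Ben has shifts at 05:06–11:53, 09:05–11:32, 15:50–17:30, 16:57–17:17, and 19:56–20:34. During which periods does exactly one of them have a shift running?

05:06-06:23, 06:53-09:10, 10:11-11:53, 15:50-17:30, 19:56-20:34

A, merged: 06:23-06:53, 09:10-10:11.
B, merged: 05:06-11:53, 15:50-17:30, 19:56-20:34.
A \ B = none.
B \ A = 05:06-06:23, 06:53-09:10, 10:11-11:53, 15:50-17:30, 19:56-20:34.
Union of the two gives the symmetric difference.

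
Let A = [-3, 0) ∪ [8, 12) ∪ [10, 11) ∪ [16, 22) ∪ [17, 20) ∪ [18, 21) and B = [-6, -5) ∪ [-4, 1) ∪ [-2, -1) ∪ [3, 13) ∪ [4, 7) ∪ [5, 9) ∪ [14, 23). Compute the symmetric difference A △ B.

[-6, -5) ∪ [-4, -3) ∪ [0, 1) ∪ [3, 8) ∪ [12, 13) ∪ [14, 16) ∪ [22, 23)

A, merged: [-3, 0), [8, 12), [16, 22).
B, merged: [-6, -5), [-4, 1), [3, 13), [14, 23).
A \ B = none.
B \ A = [-6, -5), [-4, -3), [0, 1), [3, 8), [12, 13), [14, 16), [22, 23).
Union of the two gives the symmetric difference.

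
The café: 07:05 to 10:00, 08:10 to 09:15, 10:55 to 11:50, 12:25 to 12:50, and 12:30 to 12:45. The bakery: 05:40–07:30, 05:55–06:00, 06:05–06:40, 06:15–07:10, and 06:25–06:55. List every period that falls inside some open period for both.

07:05-07:30

Merge the first list: 07:05-10:00, 10:55-11:50, 12:25-12:50.
Merge the second list: 05:40-07:30.
07:05-10:00 meets the second set on 07:05-07:30.
10:55-11:50: no overlap with the second set.
12:25-12:50: no overlap with the second set.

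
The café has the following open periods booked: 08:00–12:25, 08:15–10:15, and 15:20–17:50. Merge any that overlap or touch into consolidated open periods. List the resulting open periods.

08:15-10:15 overlaps/touches 08:00-12:25 → extend to 08:00-12:25.
15:20-17:50 is disjoint → start new block.

08:00-12:25, 15:20-17:50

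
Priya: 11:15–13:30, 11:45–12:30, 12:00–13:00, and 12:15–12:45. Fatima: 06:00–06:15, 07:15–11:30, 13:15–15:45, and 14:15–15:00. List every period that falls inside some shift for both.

A, merged: 11:15–13:30.
B, merged: 06:00–06:15, 07:15–11:30, 13:15–15:45.
11:15–13:30 ∩ B → 11:15–11:30, 13:15–13:30.

11:15–11:30, 13:15–13:30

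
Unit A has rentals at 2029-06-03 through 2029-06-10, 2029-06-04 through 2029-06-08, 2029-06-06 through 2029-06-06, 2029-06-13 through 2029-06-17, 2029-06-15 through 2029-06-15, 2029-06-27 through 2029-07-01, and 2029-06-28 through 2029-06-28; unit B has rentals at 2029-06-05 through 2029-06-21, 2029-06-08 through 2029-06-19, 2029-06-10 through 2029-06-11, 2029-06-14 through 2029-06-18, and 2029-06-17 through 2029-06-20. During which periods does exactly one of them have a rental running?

Merge the first list: 2029-06-03 through 2029-06-10, 2029-06-13 through 2029-06-17, 2029-06-27 through 2029-07-01.
Merge the second list: 2029-06-05 through 2029-06-21.
A \ B = 2029-06-03 through 2029-06-04, 2029-06-27 through 2029-07-01.
B \ A = 2029-06-11 through 2029-06-12, 2029-06-18 through 2029-06-21.
Union of the two gives the symmetric difference.

2029-06-03 through 2029-06-04, 2029-06-11 through 2029-06-12, 2029-06-18 through 2029-06-21, 2029-06-27 through 2029-07-01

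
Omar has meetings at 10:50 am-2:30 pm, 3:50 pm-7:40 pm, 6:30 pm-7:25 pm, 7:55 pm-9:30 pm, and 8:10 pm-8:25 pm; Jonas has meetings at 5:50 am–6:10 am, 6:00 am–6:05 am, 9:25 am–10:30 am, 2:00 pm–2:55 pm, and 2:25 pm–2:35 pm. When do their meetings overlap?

2:00 pm-2:30 pm

Merge the first list: 10:50 am-2:30 pm, 3:50 pm-7:40 pm, 7:55 pm-9:30 pm.
Merge the second list: 5:50 am-6:10 am, 9:25 am-10:30 am, 2:00 pm-2:55 pm.
10:50 am-2:30 pm overlaps B on 2:00 pm-2:30 pm.
3:50 pm-7:40 pm falls entirely outside B.
7:55 pm-9:30 pm falls entirely outside B.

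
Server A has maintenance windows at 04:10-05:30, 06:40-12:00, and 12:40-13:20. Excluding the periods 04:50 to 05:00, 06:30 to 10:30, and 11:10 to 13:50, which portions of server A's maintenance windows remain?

04:10-04:50, 05:00-05:30, 10:30-11:10

04:10-05:30 with B removed leaves 04:10-04:50, 05:00-05:30.
06:40-12:00 with B removed leaves 10:30-11:10.
12:40-13:20 lies entirely inside B → drops out.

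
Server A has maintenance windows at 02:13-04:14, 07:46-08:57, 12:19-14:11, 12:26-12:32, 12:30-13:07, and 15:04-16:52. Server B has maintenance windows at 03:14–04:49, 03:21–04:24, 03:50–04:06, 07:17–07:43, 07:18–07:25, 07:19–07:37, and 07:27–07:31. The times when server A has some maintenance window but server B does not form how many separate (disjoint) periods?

4

A, merged: 02:13-04:14, 07:46-08:57, 12:19-14:11, 15:04-16:52.
B, merged: 03:14-04:49, 07:17-07:43.
A \ B = 02:13-03:14, 07:46-08:57, 12:19-14:11, 15:04-16:52.
That is 4 disjoint pieces.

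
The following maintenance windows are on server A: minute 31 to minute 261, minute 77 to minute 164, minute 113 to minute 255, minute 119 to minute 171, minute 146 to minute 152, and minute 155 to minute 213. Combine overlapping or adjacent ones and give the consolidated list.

minute 77 to minute 164 overlaps/touches minute 31 to minute 261 → extend to minute 31 to minute 261.
minute 113 to minute 255 overlaps/touches minute 31 to minute 261 → extend to minute 31 to minute 261.
minute 119 to minute 171 overlaps/touches minute 31 to minute 261 → extend to minute 31 to minute 261.
minute 146 to minute 152 overlaps/touches minute 31 to minute 261 → extend to minute 31 to minute 261.
minute 155 to minute 213 overlaps/touches minute 31 to minute 261 → extend to minute 31 to minute 261.

minute 31 to minute 261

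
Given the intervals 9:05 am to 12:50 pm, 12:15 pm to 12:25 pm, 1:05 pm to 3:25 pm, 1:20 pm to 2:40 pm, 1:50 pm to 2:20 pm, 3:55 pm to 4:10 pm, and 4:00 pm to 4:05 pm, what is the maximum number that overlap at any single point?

3

Sweep endpoints in order; track running count of active intervals.
Peak of 3 reached at 1:50 pm.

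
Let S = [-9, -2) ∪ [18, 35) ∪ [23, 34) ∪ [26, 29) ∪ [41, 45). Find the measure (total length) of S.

Merged: [-9, -2), [18, 35), [41, 45).
Lengths: 7 + 17 + 4 = 28.

28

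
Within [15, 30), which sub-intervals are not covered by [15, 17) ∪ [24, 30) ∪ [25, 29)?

The merged coverage is [15, 17), [24, 30).
Complement within [15, 30): [17, 24).

[17, 24)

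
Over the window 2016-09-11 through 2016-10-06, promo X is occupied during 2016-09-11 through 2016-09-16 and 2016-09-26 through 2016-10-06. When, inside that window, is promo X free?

2016-09-17 through 2016-09-25

After merging, the occupied span is 2016-09-11 through 2016-09-16, 2016-09-26 through 2016-10-06.
Uncovered inside 2016-09-11 through 2016-10-06: 2016-09-17 through 2016-09-25.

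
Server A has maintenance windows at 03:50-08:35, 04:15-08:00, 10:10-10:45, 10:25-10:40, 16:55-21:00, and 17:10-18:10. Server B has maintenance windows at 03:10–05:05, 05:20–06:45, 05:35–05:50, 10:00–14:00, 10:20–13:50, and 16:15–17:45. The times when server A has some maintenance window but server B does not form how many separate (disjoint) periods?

3

First set merges to 03:50–08:35, 10:10–10:45, 16:55–21:00.
Second set merges to 03:10–05:05, 05:20–06:45, 10:00–14:00, 16:15–17:45.
A \ B = 05:05–05:20, 06:45–08:35, 17:45–21:00.
That is 3 disjoint pieces.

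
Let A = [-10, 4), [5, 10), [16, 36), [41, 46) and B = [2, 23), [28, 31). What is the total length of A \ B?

A \ B = [-10, 2), [23, 28), [31, 36), [41, 46).
Total: 12 + 5 + 5 + 5 = 27.

27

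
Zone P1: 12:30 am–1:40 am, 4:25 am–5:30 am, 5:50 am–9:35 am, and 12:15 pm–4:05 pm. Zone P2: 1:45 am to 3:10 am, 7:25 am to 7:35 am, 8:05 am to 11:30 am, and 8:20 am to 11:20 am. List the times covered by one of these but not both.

12:30 am–1:40 am, 1:45 am–3:10 am, 4:25 am–5:30 am, 5:50 am–7:25 am, 7:35 am–8:05 am, 9:35 am–11:30 am, 12:15 pm–4:05 pm

Merge the second list: 1:45 am–3:10 am, 7:25 am–7:35 am, 8:05 am–11:30 am.
Only in the first: 12:30 am–1:40 am, 4:25 am–5:30 am, 5:50 am–7:25 am, 7:35 am–8:05 am, 12:15 pm–4:05 pm.
Only in the second: 1:45 am–3:10 am, 9:35 am–11:30 am.
Together these are the periods covered by exactly one.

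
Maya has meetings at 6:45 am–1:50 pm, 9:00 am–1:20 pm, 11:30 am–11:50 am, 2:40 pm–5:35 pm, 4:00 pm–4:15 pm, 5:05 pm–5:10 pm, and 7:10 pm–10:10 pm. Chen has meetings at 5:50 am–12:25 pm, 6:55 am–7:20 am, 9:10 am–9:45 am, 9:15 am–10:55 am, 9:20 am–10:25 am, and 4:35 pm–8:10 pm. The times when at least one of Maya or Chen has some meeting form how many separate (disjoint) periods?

2

Merge the first list: 6:45 am–1:50 pm, 2:40 pm–5:35 pm, 7:10 pm–10:10 pm.
Merge the second list: 5:50 am–12:25 pm, 4:35 pm–8:10 pm.
A ∪ B = 5:50 am–1:50 pm, 2:40 pm–10:10 pm.
That is 2 disjoint pieces.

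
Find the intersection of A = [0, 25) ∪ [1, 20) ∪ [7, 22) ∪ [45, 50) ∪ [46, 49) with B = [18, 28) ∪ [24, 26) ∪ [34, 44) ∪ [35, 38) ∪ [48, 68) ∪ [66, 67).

Merge the first list: [0, 25), [45, 50).
Merge the second list: [18, 28), [34, 44), [48, 68).
[0, 25) overlaps B on [18, 25).
[45, 50) overlaps B on [48, 50).

[18, 25) ∪ [48, 50)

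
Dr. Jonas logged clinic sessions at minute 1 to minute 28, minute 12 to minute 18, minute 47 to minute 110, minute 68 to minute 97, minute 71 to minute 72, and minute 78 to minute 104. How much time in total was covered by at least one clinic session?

Merged: minute 1 to minute 28, minute 47 to minute 110.
Lengths: 27 minutes + 63 minutes = 90 minutes.

90 minutes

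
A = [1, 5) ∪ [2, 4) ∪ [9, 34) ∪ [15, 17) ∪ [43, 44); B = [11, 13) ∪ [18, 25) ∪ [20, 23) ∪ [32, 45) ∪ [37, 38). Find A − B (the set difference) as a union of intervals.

A, merged: [1, 5), [9, 34), [43, 44).
B, merged: [11, 13), [18, 25), [32, 45).
[1, 5): nothing removed.
[9, 34) \ B = [9, 11), [13, 18), [25, 32).
[43, 44): entirely removed.

[1, 5) ∪ [9, 11) ∪ [13, 18) ∪ [25, 32)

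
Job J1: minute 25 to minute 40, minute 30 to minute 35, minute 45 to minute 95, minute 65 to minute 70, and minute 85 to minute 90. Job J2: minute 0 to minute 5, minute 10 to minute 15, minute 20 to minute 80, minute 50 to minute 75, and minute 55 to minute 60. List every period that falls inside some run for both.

minute 25 to minute 40, minute 45 to minute 80

Merge the first list: minute 25 to minute 40, minute 45 to minute 95.
Merge the second list: minute 0 to minute 5, minute 10 to minute 15, minute 20 to minute 80.
minute 25 to minute 40 meets the second set on minute 25 to minute 40.
minute 45 to minute 95 meets the second set on minute 45 to minute 80.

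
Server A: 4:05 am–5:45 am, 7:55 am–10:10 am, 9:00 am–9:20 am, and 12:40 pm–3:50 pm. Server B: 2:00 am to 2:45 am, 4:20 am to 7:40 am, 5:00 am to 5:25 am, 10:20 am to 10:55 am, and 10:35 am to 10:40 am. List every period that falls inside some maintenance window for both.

First set merges to 4:05 am–5:45 am, 7:55 am–10:10 am, 12:40 pm–3:50 pm.
Second set merges to 2:00 am–2:45 am, 4:20 am–7:40 am, 10:20 am–10:55 am.
4:05 am–5:45 am ∩ B → 4:20 am–5:45 am.
7:55 am–10:10 am meets no B interval.
12:40 pm–3:50 pm meets no B interval.

4:20 am–5:45 am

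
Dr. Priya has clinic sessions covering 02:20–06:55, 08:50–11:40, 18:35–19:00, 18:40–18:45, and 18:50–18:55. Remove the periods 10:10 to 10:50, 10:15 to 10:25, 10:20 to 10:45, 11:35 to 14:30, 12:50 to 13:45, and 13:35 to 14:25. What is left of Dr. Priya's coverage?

02:20–06:55, 08:50–10:10, 10:50–11:35, 18:35–19:00

Merge the first list: 02:20–06:55, 08:50–11:40, 18:35–19:00.
Merge the second list: 10:10–10:50, 11:35–14:30.
02:20–06:55: nothing removed.
08:50–11:40 \ B = 08:50–10:10, 10:50–11:35.
18:35–19:00: nothing removed.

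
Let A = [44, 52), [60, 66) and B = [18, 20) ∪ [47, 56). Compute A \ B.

[44, 52) minus B → [44, 47).
[60, 66): no B overlap → unchanged.

[44, 47) ∪ [60, 66)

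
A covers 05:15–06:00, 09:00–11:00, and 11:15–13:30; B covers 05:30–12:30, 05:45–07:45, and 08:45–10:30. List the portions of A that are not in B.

Merge the second list: 05:30-12:30.
05:15-06:00 \ B = 05:15-05:30.
09:00-11:00: entirely removed.
11:15-13:30 \ B = 12:30-13:30.

05:15-05:30, 12:30-13:30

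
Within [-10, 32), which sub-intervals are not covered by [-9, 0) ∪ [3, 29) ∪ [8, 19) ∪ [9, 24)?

The merged coverage is [-9, 0), [3, 29).
Complement within [-10, 32): [-10, -9), [0, 3), [29, 32).

[-10, -9) ∪ [0, 3) ∪ [29, 32)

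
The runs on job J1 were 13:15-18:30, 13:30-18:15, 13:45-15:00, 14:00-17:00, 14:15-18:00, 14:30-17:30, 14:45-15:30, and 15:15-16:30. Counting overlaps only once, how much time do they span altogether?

Merged: 13:15–18:30.
Length: 5 h 15 min.

5 h 15 min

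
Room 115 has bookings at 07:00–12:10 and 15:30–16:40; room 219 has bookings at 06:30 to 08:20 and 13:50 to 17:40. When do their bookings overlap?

07:00-12:10 ∩ B → 07:00-08:20.
15:30-16:40 ∩ B → 15:30-16:40.

07:00-08:20, 15:30-16:40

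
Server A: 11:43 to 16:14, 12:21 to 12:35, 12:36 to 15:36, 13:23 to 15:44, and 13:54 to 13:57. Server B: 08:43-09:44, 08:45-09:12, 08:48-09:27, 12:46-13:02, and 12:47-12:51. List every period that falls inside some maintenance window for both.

12:46–13:02

A, merged: 11:43–16:14.
B, merged: 08:43–09:44, 12:46–13:02.
11:43–16:14 overlaps B on 12:46–13:02.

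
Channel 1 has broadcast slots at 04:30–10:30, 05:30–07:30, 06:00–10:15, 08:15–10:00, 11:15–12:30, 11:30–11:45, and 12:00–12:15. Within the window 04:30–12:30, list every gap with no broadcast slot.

Covered (merged): 04:30–10:30, 11:15–12:30.
Uncovered inside 04:30–12:30: 10:30–11:15.

10:30–11:15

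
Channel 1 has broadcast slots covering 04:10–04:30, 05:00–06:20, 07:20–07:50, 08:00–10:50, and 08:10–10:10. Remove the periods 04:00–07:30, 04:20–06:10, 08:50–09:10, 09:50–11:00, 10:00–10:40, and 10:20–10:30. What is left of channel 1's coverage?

Merge the first list: 04:10-04:30, 05:00-06:20, 07:20-07:50, 08:00-10:50.
Merge the second list: 04:00-07:30, 08:50-09:10, 09:50-11:00.
04:10-04:30 lies entirely inside B → drops out.
05:00-06:20 lies entirely inside B → drops out.
07:20-07:50 with B removed leaves 07:30-07:50.
08:00-10:50 with B removed leaves 08:00-08:50, 09:10-09:50.

07:30-07:50, 08:00-08:50, 09:10-09:50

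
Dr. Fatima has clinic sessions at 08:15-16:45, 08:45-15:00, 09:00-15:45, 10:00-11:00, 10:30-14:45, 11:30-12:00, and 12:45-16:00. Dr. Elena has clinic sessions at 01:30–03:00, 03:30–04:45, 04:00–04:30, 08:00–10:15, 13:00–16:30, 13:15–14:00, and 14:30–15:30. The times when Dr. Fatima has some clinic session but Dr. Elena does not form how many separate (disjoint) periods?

First set merges to 08:15-16:45.
Second set merges to 01:30-03:00, 03:30-04:45, 08:00-10:15, 13:00-16:30.
A \ B = 10:15-13:00, 16:30-16:45.
That is 2 disjoint pieces.

2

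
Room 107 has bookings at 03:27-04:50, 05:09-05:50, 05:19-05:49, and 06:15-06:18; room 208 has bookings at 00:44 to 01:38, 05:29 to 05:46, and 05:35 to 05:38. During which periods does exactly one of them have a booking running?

Merge the first list: 03:27–04:50, 05:09–05:50, 06:15–06:18.
Merge the second list: 00:44–01:38, 05:29–05:46.
Only in the first: 03:27–04:50, 05:09–05:29, 05:46–05:50, 06:15–06:18.
Only in the second: 00:44–01:38.
Together these are the periods covered by exactly one.

00:44–01:38, 03:27–04:50, 05:09–05:29, 05:46–05:50, 06:15–06:18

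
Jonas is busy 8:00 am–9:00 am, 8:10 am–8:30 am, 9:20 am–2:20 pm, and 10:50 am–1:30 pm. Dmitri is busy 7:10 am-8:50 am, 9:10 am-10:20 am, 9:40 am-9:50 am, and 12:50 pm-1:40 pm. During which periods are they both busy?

8:00 am–8:50 am, 9:20 am–10:20 am, 12:50 pm–1:40 pm

A, merged: 8:00 am–9:00 am, 9:20 am–2:20 pm.
B, merged: 7:10 am–8:50 am, 9:10 am–10:20 am, 12:50 pm–1:40 pm.
8:00 am–9:00 am overlaps B on 8:00 am–8:50 am.
9:20 am–2:20 pm overlaps B on 9:20 am–10:20 am, 12:50 pm–1:40 pm.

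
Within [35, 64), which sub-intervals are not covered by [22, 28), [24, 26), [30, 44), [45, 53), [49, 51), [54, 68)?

The merged coverage is [22, 28), [30, 44), [45, 53), [54, 68).
Uncovered inside [35, 64): [44, 45), [53, 54).

[44, 45) ∪ [53, 54)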